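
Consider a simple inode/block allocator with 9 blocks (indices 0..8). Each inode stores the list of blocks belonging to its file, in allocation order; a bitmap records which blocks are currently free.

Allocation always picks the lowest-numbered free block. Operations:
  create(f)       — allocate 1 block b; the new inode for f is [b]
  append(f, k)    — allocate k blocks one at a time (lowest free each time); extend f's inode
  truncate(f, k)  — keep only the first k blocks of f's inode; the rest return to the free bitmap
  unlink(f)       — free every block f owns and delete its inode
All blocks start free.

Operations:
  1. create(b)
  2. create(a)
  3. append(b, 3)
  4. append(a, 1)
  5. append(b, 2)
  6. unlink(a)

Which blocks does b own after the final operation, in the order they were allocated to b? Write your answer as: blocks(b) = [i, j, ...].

create(b): bitmap=F........ | b=[0]
create(a): bitmap=FF....... | a=[1] b=[0]
append(b, 3): bitmap=FFFFF.... | a=[1] b=[0, 2, 3, 4]
append(a, 1): bitmap=FFFFFF... | a=[1, 5] b=[0, 2, 3, 4]
append(b, 2): bitmap=FFFFFFFF. | a=[1, 5] b=[0, 2, 3, 4, 6, 7]
unlink(a): bitmap=F.FFF.FF. | b=[0, 2, 3, 4, 6, 7]

blocks(b) = [0, 2, 3, 4, 6, 7]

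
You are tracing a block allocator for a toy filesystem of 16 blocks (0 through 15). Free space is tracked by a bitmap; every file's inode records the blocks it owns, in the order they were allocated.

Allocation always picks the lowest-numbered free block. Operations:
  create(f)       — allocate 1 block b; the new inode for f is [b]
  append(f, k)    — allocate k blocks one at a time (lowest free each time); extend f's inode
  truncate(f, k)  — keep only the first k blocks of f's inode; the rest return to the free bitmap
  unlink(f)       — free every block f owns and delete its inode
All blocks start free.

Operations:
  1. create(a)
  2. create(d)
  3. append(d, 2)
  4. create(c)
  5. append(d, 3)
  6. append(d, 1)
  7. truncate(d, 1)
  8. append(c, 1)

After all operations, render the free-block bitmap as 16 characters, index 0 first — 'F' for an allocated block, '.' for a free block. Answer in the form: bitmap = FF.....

bitmap = FFF.F...........

  1. create(a)  ⇒  F...............  {a→[0]}
  2. create(d)  ⇒  FF..............  {a→[0]; d→[1]}
  3. append(d, 2)  ⇒  FFFF............  {a→[0]; d→[1, 2, 3]}
  4. create(c)  ⇒  FFFFF...........  {a→[0]; c→[4]; d→[1, 2, 3]}
  5. append(d, 3)  ⇒  FFFFFFFF........  {a→[0]; c→[4]; d→[1, 2, 3, 5, 6, 7]}
  6. append(d, 1)  ⇒  FFFFFFFFF.......  {a→[0]; c→[4]; d→[1, 2, 3, 5, 6, 7, 8]}
  7. truncate(d, 1)  ⇒  FF..F...........  {a→[0]; c→[4]; d→[1]}
  8. append(c, 1)  ⇒  FFF.F...........  {a→[0]; c→[4, 2]; d→[1]}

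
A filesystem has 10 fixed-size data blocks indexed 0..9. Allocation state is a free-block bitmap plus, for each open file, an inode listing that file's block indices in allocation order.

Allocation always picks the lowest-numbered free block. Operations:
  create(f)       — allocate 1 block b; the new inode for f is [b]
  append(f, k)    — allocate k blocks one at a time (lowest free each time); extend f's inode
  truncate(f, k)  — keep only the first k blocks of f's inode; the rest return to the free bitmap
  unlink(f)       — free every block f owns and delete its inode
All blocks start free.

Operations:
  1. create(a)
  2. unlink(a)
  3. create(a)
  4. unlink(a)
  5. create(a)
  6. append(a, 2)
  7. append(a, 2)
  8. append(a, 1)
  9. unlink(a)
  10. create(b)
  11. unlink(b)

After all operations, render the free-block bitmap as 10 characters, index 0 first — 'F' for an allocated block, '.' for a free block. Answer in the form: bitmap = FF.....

bitmap = ..........

create(a): bitmap=F......... | a=[0]
unlink(a): bitmap=.......... | 
create(a): bitmap=F......... | a=[0]
unlink(a): bitmap=.......... | 
create(a): bitmap=F......... | a=[0]
append(a, 2): bitmap=FFF....... | a=[0, 1, 2]
append(a, 2): bitmap=FFFFF..... | a=[0, 1, 2, 3, 4]
append(a, 1): bitmap=FFFFFF.... | a=[0, 1, 2, 3, 4, 5]
unlink(a): bitmap=.......... | 
create(b): bitmap=F......... | b=[0]
unlink(b): bitmap=.......... | 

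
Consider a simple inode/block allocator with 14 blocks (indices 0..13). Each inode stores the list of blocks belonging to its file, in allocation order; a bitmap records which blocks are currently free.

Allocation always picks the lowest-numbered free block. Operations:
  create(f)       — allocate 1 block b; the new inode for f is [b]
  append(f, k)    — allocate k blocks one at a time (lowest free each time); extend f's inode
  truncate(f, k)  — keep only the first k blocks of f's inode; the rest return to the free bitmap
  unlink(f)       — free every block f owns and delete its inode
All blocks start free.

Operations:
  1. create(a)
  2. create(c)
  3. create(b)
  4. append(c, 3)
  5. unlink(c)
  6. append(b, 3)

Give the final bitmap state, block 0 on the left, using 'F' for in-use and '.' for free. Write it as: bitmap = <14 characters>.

create(a): bitmap=F............. | a=[0]
create(c): bitmap=FF............ | a=[0] c=[1]
create(b): bitmap=FFF........... | a=[0] b=[2] c=[1]
append(c, 3): bitmap=FFFFFF........ | a=[0] b=[2] c=[1, 3, 4, 5]
unlink(c): bitmap=F.F........... | a=[0] b=[2]
append(b, 3): bitmap=FFFFF......... | a=[0] b=[2, 1, 3, 4]

bitmap = FFFFF.........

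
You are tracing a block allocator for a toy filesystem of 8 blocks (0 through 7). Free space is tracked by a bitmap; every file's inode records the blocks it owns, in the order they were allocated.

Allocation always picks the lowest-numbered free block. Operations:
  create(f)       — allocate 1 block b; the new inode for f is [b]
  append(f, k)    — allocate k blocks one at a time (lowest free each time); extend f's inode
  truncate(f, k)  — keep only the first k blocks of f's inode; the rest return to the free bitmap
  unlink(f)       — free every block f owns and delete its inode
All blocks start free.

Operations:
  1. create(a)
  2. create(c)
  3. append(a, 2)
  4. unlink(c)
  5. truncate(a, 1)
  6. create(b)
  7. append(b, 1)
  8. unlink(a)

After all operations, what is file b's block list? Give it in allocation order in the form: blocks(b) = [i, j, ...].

[1] create(a) — a=0 (map F.......)
[2] create(c) — a=0 c=1 (map FF......)
[3] append(a, 2) — a=0,2,3 c=1 (map FFFF....)
[4] unlink(c) — a=0,2,3 (map F.FF....)
[5] truncate(a, 1) — a=0 (map F.......)
[6] create(b) — a=0 b=1 (map FF......)
[7] append(b, 1) — a=0 b=1,2 (map FFF.....)
[8] unlink(a) — b=1,2 (map .FF.....)

blocks(b) = [1, 2]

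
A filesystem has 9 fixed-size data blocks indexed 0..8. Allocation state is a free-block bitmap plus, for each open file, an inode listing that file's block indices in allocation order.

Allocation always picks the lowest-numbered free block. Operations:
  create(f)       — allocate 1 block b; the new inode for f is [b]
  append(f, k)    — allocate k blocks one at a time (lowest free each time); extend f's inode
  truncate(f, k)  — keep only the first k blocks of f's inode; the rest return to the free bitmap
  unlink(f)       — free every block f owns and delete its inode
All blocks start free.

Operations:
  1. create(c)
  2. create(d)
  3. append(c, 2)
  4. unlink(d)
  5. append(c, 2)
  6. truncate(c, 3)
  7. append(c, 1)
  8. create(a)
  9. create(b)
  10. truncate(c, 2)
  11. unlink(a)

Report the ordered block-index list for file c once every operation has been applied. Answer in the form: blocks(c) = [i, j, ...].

[1] create(c) — c=0 (map F........)
[2] create(d) — c=0 d=1 (map FF.......)
[3] append(c, 2) — c=0,2,3 d=1 (map FFFF.....)
[4] unlink(d) — c=0,2,3 (map F.FF.....)
[5] append(c, 2) — c=0,2,3,1,4 (map FFFFF....)
[6] truncate(c, 3) — c=0,2,3 (map F.FF.....)
[7] append(c, 1) — c=0,2,3,1 (map FFFF.....)
[8] create(a) — a=4 c=0,2,3,1 (map FFFFF....)
[9] create(b) — a=4 b=5 c=0,2,3,1 (map FFFFFF...)
[10] truncate(c, 2) — a=4 b=5 c=0,2 (map F.F.FF...)
[11] unlink(a) — b=5 c=0,2 (map F.F..F...)

blocks(c) = [0, 2]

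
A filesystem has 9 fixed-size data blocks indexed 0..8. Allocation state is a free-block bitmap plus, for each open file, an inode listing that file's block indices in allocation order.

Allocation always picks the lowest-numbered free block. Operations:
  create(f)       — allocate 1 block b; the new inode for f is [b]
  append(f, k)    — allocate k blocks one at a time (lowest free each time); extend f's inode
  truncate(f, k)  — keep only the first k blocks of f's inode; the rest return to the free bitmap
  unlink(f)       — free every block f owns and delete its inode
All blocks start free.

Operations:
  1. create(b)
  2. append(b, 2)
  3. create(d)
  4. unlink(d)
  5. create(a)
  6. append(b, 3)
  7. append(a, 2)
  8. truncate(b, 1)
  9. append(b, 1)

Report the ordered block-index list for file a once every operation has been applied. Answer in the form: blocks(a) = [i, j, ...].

[1] create(b) — b=0 (map F........)
[2] append(b, 2) — b=0,1,2 (map FFF......)
[3] create(d) — b=0,1,2 d=3 (map FFFF.....)
[4] unlink(d) — b=0,1,2 (map FFF......)
[5] create(a) — a=3 b=0,1,2 (map FFFF.....)
[6] append(b, 3) — a=3 b=0,1,2,4,5,6 (map FFFFFFF..)
[7] append(a, 2) — a=3,7,8 b=0,1,2,4,5,6 (map FFFFFFFFF)
[8] truncate(b, 1) — a=3,7,8 b=0 (map F..F...FF)
[9] append(b, 1) — a=3,7,8 b=0,1 (map FF.F...FF)

blocks(a) = [3, 7, 8]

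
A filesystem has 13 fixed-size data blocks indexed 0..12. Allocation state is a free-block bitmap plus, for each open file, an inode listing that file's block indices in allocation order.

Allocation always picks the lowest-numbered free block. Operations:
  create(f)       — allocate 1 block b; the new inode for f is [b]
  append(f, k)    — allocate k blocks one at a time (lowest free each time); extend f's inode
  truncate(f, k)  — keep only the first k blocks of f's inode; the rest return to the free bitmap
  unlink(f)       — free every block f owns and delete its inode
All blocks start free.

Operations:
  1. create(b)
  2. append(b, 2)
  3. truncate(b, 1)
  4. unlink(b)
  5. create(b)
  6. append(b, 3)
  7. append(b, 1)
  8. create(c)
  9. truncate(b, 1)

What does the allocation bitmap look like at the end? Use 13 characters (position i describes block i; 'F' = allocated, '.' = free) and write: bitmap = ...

bitmap = F....F.......

[1] create(b) — b=0 (map F............)
[2] append(b, 2) — b=0,1,2 (map FFF..........)
[3] truncate(b, 1) — b=0 (map F............)
[4] unlink(b) —  (map .............)
[5] create(b) — b=0 (map F............)
[6] append(b, 3) — b=0,1,2,3 (map FFFF.........)
[7] append(b, 1) — b=0,1,2,3,4 (map FFFFF........)
[8] create(c) — b=0,1,2,3,4 c=5 (map FFFFFF.......)
[9] truncate(b, 1) — b=0 c=5 (map F....F.......)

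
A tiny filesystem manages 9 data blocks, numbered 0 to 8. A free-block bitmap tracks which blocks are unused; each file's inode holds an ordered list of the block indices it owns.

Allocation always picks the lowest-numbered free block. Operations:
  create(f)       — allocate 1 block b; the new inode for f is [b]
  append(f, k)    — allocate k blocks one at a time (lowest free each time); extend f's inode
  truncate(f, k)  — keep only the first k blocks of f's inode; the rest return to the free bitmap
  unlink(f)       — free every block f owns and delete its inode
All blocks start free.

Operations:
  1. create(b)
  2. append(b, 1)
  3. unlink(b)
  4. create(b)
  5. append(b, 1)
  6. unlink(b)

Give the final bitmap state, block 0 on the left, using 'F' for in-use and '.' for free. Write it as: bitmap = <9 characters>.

bitmap = .........

create(b): bitmap=F........ | b=[0]
append(b, 1): bitmap=FF....... | b=[0, 1]
unlink(b): bitmap=......... | 
create(b): bitmap=F........ | b=[0]
append(b, 1): bitmap=FF....... | b=[0, 1]
unlink(b): bitmap=......... | 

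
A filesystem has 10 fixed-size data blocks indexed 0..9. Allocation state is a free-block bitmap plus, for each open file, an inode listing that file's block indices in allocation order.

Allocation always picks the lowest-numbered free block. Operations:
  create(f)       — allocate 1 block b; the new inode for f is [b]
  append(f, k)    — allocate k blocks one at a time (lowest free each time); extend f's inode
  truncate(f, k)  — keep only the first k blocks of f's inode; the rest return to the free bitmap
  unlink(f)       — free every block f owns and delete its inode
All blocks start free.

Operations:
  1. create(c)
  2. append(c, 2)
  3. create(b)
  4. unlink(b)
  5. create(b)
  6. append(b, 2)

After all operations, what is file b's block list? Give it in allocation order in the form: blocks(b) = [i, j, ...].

[1] create(c) — c=0 (map F.........)
[2] append(c, 2) — c=0,1,2 (map FFF.......)
[3] create(b) — b=3 c=0,1,2 (map FFFF......)
[4] unlink(b) — c=0,1,2 (map FFF.......)
[5] create(b) — b=3 c=0,1,2 (map FFFF......)
[6] append(b, 2) — b=3,4,5 c=0,1,2 (map FFFFFF....)

blocks(b) = [3, 4, 5]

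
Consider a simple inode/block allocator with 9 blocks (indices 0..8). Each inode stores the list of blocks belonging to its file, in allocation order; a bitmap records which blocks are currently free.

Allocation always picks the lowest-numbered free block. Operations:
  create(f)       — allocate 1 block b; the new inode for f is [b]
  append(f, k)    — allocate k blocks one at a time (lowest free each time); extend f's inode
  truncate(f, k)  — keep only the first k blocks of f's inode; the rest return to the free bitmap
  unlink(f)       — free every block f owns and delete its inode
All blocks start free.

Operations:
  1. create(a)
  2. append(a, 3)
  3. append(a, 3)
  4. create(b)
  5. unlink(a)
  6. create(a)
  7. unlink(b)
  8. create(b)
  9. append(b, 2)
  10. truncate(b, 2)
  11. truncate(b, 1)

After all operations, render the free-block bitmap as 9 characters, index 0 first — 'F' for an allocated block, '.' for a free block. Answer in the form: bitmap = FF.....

  1. create(a)  ⇒  F........  {a→[0]}
  2. append(a, 3)  ⇒  FFFF.....  {a→[0, 1, 2, 3]}
  3. append(a, 3)  ⇒  FFFFFFF..  {a→[0, 1, 2, 3, 4, 5, 6]}
  4. create(b)  ⇒  FFFFFFFF.  {a→[0, 1, 2, 3, 4, 5, 6]; b→[7]}
  5. unlink(a)  ⇒  .......F.  {b→[7]}
  6. create(a)  ⇒  F......F.  {a→[0]; b→[7]}
  7. unlink(b)  ⇒  F........  {a→[0]}
  8. create(b)  ⇒  FF.......  {a→[0]; b→[1]}
  9. append(b, 2)  ⇒  FFFF.....  {a→[0]; b→[1, 2, 3]}
  10. truncate(b, 2)  ⇒  FFF......  {a→[0]; b→[1, 2]}
  11. truncate(b, 1)  ⇒  FF.......  {a→[0]; b→[1]}

bitmap = FF.......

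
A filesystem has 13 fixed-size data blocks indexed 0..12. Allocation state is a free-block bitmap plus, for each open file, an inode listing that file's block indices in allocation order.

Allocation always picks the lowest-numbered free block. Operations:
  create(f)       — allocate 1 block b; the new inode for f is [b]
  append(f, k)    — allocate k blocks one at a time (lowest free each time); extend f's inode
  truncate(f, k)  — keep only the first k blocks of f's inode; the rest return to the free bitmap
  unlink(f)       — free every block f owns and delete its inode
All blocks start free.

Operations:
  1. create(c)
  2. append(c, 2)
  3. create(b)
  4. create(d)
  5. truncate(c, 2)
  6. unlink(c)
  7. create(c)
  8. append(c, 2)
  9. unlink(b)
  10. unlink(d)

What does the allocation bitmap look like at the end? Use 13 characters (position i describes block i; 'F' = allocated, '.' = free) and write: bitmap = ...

[1] create(c) — c=0 (map F............)
[2] append(c, 2) — c=0,1,2 (map FFF..........)
[3] create(b) — b=3 c=0,1,2 (map FFFF.........)
[4] create(d) — b=3 c=0,1,2 d=4 (map FFFFF........)
[5] truncate(c, 2) — b=3 c=0,1 d=4 (map FF.FF........)
[6] unlink(c) — b=3 d=4 (map ...FF........)
[7] create(c) — b=3 c=0 d=4 (map F..FF........)
[8] append(c, 2) — b=3 c=0,1,2 d=4 (map FFFFF........)
[9] unlink(b) — c=0,1,2 d=4 (map FFF.F........)
[10] unlink(d) — c=0,1,2 (map FFF..........)

bitmap = FFF..........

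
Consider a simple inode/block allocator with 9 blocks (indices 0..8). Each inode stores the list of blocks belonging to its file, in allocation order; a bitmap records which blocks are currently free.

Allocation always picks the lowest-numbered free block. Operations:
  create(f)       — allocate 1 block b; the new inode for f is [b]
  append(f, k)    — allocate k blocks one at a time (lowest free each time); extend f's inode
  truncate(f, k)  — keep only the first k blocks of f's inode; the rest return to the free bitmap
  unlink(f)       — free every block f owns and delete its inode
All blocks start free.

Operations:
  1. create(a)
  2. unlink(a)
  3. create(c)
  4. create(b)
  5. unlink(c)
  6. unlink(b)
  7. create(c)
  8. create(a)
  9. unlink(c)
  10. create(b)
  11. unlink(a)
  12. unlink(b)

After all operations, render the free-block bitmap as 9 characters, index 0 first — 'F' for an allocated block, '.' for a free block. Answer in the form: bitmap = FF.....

[1] create(a) — a=0 (map F........)
[2] unlink(a) —  (map .........)
[3] create(c) — c=0 (map F........)
[4] create(b) — b=1 c=0 (map FF.......)
[5] unlink(c) — b=1 (map .F.......)
[6] unlink(b) —  (map .........)
[7] create(c) — c=0 (map F........)
[8] create(a) — a=1 c=0 (map FF.......)
[9] unlink(c) — a=1 (map .F.......)
[10] create(b) — a=1 b=0 (map FF.......)
[11] unlink(a) — b=0 (map F........)
[12] unlink(b) —  (map .........)

bitmap = .........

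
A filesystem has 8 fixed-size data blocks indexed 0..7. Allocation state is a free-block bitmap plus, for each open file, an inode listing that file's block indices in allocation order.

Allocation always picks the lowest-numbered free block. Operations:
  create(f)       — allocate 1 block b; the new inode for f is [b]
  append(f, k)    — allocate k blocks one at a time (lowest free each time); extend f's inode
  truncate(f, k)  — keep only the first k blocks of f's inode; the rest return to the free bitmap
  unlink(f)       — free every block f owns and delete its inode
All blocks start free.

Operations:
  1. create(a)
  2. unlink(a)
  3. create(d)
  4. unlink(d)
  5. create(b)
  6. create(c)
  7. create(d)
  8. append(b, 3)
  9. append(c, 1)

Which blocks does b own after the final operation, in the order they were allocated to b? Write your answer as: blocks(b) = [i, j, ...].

after create(a) → a:[0]  free=[F.......]
after unlink(a) →   free=[........]
after create(d) → d:[0]  free=[F.......]
after unlink(d) →   free=[........]
after create(b) → b:[0]  free=[F.......]
after create(c) → b:[0], c:[1]  free=[FF......]
after create(d) → b:[0], c:[1], d:[2]  free=[FFF.....]
after append(b, 3) → b:[0, 3, 4, 5], c:[1], d:[2]  free=[FFFFFF..]
after append(c, 1) → b:[0, 3, 4, 5], c:[1, 6], d:[2]  free=[FFFFFFF.]

blocks(b) = [0, 3, 4, 5]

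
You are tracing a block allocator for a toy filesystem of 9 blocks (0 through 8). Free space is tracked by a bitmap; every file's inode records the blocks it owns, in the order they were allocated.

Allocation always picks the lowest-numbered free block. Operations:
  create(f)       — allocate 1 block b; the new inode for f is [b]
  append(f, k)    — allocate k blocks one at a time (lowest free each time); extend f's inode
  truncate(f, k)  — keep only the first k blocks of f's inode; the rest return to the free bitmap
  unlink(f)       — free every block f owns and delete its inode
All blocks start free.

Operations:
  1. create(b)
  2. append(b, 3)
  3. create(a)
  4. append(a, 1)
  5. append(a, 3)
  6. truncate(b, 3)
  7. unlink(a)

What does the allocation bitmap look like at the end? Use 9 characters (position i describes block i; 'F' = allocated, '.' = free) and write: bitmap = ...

bitmap = FFF......

  1. create(b)  ⇒  F........  {b→[0]}
  2. append(b, 3)  ⇒  FFFF.....  {b→[0, 1, 2, 3]}
  3. create(a)  ⇒  FFFFF....  {a→[4]; b→[0, 1, 2, 3]}
  4. append(a, 1)  ⇒  FFFFFF...  {a→[4, 5]; b→[0, 1, 2, 3]}
  5. append(a, 3)  ⇒  FFFFFFFFF  {a→[4, 5, 6, 7, 8]; b→[0, 1, 2, 3]}
  6. truncate(b, 3)  ⇒  FFF.FFFFF  {a→[4, 5, 6, 7, 8]; b→[0, 1, 2]}
  7. unlink(a)  ⇒  FFF......  {b→[0, 1, 2]}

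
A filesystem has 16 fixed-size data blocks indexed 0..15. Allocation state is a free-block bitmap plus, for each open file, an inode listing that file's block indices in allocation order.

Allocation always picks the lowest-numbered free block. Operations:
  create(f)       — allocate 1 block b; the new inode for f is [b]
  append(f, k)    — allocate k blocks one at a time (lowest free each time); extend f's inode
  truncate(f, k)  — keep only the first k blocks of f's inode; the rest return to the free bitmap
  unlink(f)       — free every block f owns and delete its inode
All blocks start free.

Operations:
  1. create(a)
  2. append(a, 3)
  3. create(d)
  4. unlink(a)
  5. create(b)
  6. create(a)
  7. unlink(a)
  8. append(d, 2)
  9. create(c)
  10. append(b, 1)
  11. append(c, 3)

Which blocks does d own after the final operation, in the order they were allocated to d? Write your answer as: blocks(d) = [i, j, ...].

blocks(d) = [4, 1, 2]

after create(a) → a:[0]  free=[F...............]
after append(a, 3) → a:[0, 1, 2, 3]  free=[FFFF............]
after create(d) → a:[0, 1, 2, 3], d:[4]  free=[FFFFF...........]
after unlink(a) → d:[4]  free=[....F...........]
after create(b) → b:[0], d:[4]  free=[F...F...........]
after create(a) → a:[1], b:[0], d:[4]  free=[FF..F...........]
after unlink(a) → b:[0], d:[4]  free=[F...F...........]
after append(d, 2) → b:[0], d:[4, 1, 2]  free=[FFF.F...........]
after create(c) → b:[0], c:[3], d:[4, 1, 2]  free=[FFFFF...........]
after append(b, 1) → b:[0, 5], c:[3], d:[4, 1, 2]  free=[FFFFFF..........]
after append(c, 3) → b:[0, 5], c:[3, 6, 7, 8], d:[4, 1, 2]  free=[FFFFFFFFF.......]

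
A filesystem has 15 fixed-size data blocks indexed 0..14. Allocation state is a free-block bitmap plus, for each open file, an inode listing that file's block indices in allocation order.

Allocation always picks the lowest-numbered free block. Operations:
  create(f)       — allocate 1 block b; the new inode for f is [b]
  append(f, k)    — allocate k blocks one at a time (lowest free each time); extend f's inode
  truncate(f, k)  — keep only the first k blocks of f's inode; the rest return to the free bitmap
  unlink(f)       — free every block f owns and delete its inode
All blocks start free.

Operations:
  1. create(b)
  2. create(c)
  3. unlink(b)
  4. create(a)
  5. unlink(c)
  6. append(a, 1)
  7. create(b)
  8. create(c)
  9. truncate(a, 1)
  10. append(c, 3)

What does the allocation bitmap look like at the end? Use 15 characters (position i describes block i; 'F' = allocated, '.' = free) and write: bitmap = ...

bitmap = FFFFFF.........

[1] create(b) — b=0 (map F..............)
[2] create(c) — b=0 c=1 (map FF.............)
[3] unlink(b) — c=1 (map .F.............)
[4] create(a) — a=0 c=1 (map FF.............)
[5] unlink(c) — a=0 (map F..............)
[6] append(a, 1) — a=0,1 (map FF.............)
[7] create(b) — a=0,1 b=2 (map FFF............)
[8] create(c) — a=0,1 b=2 c=3 (map FFFF...........)
[9] truncate(a, 1) — a=0 b=2 c=3 (map F.FF...........)
[10] append(c, 3) — a=0 b=2 c=3,1,4,5 (map FFFFFF.........)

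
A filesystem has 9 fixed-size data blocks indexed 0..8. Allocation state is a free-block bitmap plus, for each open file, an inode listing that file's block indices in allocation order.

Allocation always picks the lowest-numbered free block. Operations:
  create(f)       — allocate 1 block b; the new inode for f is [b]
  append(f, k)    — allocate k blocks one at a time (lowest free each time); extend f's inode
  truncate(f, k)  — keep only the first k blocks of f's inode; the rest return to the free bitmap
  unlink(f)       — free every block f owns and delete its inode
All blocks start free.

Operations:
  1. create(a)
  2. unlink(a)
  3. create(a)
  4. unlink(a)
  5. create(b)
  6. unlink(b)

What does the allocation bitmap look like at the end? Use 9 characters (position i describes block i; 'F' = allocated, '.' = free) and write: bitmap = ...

after create(a) → a:[0]  free=[F........]
after unlink(a) →   free=[.........]
after create(a) → a:[0]  free=[F........]
after unlink(a) →   free=[.........]
after create(b) → b:[0]  free=[F........]
after unlink(b) →   free=[.........]

bitmap = .........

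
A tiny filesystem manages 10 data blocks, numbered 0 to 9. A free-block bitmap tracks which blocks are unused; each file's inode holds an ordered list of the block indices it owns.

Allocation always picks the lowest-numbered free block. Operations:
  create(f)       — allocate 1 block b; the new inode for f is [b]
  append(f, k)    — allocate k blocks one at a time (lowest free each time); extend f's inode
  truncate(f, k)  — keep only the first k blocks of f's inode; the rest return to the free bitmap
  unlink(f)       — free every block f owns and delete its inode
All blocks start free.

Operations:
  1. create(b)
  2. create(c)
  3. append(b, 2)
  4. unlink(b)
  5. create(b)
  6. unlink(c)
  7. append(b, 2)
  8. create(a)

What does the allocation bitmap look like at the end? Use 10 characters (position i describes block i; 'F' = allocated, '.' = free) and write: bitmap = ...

  1. create(b)  ⇒  F.........  {b→[0]}
  2. create(c)  ⇒  FF........  {b→[0]; c→[1]}
  3. append(b, 2)  ⇒  FFFF......  {b→[0, 2, 3]; c→[1]}
  4. unlink(b)  ⇒  .F........  {c→[1]}
  5. create(b)  ⇒  FF........  {b→[0]; c→[1]}
  6. unlink(c)  ⇒  F.........  {b→[0]}
  7. append(b, 2)  ⇒  FFF.......  {b→[0, 1, 2]}
  8. create(a)  ⇒  FFFF......  {a→[3]; b→[0, 1, 2]}

bitmap = FFFF......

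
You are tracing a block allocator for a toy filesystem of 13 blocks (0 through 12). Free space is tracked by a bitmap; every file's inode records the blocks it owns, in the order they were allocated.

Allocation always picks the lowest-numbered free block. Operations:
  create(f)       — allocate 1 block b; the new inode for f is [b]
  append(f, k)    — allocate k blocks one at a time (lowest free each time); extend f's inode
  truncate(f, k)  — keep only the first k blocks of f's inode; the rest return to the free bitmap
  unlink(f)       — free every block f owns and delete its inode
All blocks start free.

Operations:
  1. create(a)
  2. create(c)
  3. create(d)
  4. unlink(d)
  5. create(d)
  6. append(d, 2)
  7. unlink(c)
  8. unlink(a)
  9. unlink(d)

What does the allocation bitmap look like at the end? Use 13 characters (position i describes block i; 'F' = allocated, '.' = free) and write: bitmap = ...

[1] create(a) — a=0 (map F............)
[2] create(c) — a=0 c=1 (map FF...........)
[3] create(d) — a=0 c=1 d=2 (map FFF..........)
[4] unlink(d) — a=0 c=1 (map FF...........)
[5] create(d) — a=0 c=1 d=2 (map FFF..........)
[6] append(d, 2) — a=0 c=1 d=2,3,4 (map FFFFF........)
[7] unlink(c) — a=0 d=2,3,4 (map F.FFF........)
[8] unlink(a) — d=2,3,4 (map ..FFF........)
[9] unlink(d) —  (map .............)

bitmap = .............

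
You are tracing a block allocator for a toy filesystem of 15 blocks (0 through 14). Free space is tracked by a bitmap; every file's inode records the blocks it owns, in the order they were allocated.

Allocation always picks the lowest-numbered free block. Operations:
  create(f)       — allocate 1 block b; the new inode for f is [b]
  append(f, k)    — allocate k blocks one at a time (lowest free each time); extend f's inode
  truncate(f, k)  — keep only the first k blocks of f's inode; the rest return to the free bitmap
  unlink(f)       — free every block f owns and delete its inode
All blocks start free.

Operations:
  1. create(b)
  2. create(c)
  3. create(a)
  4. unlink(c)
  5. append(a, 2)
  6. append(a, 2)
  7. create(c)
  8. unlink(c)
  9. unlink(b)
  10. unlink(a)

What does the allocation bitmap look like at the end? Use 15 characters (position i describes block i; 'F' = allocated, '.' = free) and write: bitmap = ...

[1] create(b) — b=0 (map F..............)
[2] create(c) — b=0 c=1 (map FF.............)
[3] create(a) — a=2 b=0 c=1 (map FFF............)
[4] unlink(c) — a=2 b=0 (map F.F............)
[5] append(a, 2) — a=2,1,3 b=0 (map FFFF...........)
[6] append(a, 2) — a=2,1,3,4,5 b=0 (map FFFFFF.........)
[7] create(c) — a=2,1,3,4,5 b=0 c=6 (map FFFFFFF........)
[8] unlink(c) — a=2,1,3,4,5 b=0 (map FFFFFF.........)
[9] unlink(b) — a=2,1,3,4,5 (map .FFFFF.........)
[10] unlink(a) —  (map ...............)

bitmap = ...............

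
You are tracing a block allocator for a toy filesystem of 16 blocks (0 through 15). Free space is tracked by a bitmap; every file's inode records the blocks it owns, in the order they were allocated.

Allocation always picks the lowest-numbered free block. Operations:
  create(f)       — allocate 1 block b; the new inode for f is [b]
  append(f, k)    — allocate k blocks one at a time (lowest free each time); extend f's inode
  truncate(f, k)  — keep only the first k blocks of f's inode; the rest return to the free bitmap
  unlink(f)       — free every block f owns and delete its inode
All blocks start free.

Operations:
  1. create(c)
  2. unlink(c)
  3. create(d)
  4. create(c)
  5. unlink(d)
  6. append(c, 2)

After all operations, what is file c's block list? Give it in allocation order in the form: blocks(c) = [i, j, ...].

blocks(c) = [1, 0, 2]

[1] create(c) — c=0 (map F...............)
[2] unlink(c) —  (map ................)
[3] create(d) — d=0 (map F...............)
[4] create(c) — c=1 d=0 (map FF..............)
[5] unlink(d) — c=1 (map .F..............)
[6] append(c, 2) — c=1,0,2 (map FFF.............)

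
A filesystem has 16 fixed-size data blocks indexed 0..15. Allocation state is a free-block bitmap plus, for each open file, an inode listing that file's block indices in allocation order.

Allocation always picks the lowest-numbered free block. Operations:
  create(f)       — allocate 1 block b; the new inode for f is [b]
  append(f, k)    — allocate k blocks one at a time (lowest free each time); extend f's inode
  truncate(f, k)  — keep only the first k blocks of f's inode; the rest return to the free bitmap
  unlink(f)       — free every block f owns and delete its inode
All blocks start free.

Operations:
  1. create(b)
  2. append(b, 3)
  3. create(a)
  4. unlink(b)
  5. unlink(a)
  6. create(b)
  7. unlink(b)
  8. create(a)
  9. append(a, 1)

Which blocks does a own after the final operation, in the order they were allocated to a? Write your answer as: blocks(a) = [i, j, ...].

blocks(a) = [0, 1]

  1. create(b)  ⇒  F...............  {b→[0]}
  2. append(b, 3)  ⇒  FFFF............  {b→[0, 1, 2, 3]}
  3. create(a)  ⇒  FFFFF...........  {a→[4]; b→[0, 1, 2, 3]}
  4. unlink(b)  ⇒  ....F...........  {a→[4]}
  5. unlink(a)  ⇒  ................  {}
  6. create(b)  ⇒  F...............  {b→[0]}
  7. unlink(b)  ⇒  ................  {}
  8. create(a)  ⇒  F...............  {a→[0]}
  9. append(a, 1)  ⇒  FF..............  {a→[0, 1]}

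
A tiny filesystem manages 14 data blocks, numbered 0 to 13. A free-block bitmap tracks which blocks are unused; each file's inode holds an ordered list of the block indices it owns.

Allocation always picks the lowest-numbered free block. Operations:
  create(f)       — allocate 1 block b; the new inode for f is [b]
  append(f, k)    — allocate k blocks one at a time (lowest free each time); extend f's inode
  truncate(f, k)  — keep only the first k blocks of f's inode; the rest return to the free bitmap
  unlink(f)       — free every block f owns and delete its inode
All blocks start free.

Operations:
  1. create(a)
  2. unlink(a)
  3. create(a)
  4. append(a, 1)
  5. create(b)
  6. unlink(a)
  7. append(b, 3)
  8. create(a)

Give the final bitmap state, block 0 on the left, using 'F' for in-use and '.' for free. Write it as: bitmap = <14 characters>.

create(a): bitmap=F............. | a=[0]
unlink(a): bitmap=.............. | 
create(a): bitmap=F............. | a=[0]
append(a, 1): bitmap=FF............ | a=[0, 1]
create(b): bitmap=FFF........... | a=[0, 1] b=[2]
unlink(a): bitmap=..F........... | b=[2]
append(b, 3): bitmap=FFFF.......... | b=[2, 0, 1, 3]
create(a): bitmap=FFFFF......... | a=[4] b=[2, 0, 1, 3]

bitmap = FFFFF.........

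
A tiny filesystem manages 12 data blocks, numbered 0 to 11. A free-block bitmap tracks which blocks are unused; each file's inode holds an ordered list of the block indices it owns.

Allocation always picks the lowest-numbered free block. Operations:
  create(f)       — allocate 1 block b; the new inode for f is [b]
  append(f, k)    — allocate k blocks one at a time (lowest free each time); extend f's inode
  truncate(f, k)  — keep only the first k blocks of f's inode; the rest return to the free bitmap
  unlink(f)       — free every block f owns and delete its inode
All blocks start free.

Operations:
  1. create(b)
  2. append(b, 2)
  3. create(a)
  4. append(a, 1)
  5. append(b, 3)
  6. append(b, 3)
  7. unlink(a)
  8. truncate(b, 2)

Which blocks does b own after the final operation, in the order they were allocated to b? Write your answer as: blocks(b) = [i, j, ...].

blocks(b) = [0, 1]

[1] create(b) — b=0 (map F...........)
[2] append(b, 2) — b=0,1,2 (map FFF.........)
[3] create(a) — a=3 b=0,1,2 (map FFFF........)
[4] append(a, 1) — a=3,4 b=0,1,2 (map FFFFF.......)
[5] append(b, 3) — a=3,4 b=0,1,2,5,6,7 (map FFFFFFFF....)
[6] append(b, 3) — a=3,4 b=0,1,2,5,6,7,8,9,10 (map FFFFFFFFFFF.)
[7] unlink(a) — b=0,1,2,5,6,7,8,9,10 (map FFF..FFFFFF.)
[8] truncate(b, 2) — b=0,1 (map FF..........)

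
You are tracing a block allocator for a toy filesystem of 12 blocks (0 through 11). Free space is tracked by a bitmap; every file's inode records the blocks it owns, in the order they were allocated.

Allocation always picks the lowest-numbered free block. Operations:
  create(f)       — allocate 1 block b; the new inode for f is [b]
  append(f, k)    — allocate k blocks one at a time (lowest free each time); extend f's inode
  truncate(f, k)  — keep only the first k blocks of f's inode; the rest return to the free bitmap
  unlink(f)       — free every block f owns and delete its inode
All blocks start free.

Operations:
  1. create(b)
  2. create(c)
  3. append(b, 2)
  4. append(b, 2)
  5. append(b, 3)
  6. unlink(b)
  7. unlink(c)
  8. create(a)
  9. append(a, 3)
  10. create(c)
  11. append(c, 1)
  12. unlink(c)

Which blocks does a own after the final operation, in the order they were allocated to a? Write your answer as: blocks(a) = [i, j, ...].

blocks(a) = [0, 1, 2, 3]

after create(b) → b:[0]  free=[F...........]
after create(c) → b:[0], c:[1]  free=[FF..........]
after append(b, 2) → b:[0, 2, 3], c:[1]  free=[FFFF........]
after append(b, 2) → b:[0, 2, 3, 4, 5], c:[1]  free=[FFFFFF......]
after append(b, 3) → b:[0, 2, 3, 4, 5, 6, 7, 8], c:[1]  free=[FFFFFFFFF...]
after unlink(b) → c:[1]  free=[.F..........]
after unlink(c) →   free=[............]
after create(a) → a:[0]  free=[F...........]
after append(a, 3) → a:[0, 1, 2, 3]  free=[FFFF........]
after create(c) → a:[0, 1, 2, 3], c:[4]  free=[FFFFF.......]
after append(c, 1) → a:[0, 1, 2, 3], c:[4, 5]  free=[FFFFFF......]
after unlink(c) → a:[0, 1, 2, 3]  free=[FFFF........]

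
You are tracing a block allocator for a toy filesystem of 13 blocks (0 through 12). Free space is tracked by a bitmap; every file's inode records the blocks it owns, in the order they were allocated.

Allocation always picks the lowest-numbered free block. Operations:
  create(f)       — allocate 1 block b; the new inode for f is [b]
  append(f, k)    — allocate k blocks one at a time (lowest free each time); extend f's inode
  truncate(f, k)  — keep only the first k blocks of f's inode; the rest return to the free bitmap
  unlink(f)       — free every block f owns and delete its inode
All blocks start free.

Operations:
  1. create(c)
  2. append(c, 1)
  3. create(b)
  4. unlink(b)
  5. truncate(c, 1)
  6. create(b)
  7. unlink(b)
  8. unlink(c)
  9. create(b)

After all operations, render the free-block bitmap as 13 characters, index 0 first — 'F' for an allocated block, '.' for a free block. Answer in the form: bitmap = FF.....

bitmap = F............

  1. create(c)  ⇒  F............  {c→[0]}
  2. append(c, 1)  ⇒  FF...........  {c→[0, 1]}
  3. create(b)  ⇒  FFF..........  {b→[2]; c→[0, 1]}
  4. unlink(b)  ⇒  FF...........  {c→[0, 1]}
  5. truncate(c, 1)  ⇒  F............  {c→[0]}
  6. create(b)  ⇒  FF...........  {b→[1]; c→[0]}
  7. unlink(b)  ⇒  F............  {c→[0]}
  8. unlink(c)  ⇒  .............  {}
  9. create(b)  ⇒  F............  {b→[0]}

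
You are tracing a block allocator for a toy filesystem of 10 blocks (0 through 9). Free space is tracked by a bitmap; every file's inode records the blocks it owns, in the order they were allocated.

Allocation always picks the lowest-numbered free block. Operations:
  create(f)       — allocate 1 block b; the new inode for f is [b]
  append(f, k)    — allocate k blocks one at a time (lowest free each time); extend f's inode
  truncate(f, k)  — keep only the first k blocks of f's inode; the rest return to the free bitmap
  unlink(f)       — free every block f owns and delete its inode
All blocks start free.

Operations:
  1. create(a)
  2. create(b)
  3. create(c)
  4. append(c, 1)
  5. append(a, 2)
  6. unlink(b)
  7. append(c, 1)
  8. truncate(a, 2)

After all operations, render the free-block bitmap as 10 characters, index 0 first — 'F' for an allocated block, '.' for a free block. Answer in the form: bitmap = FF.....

after create(a) → a:[0]  free=[F.........]
after create(b) → a:[0], b:[1]  free=[FF........]
after create(c) → a:[0], b:[1], c:[2]  free=[FFF.......]
after append(c, 1) → a:[0], b:[1], c:[2, 3]  free=[FFFF......]
after append(a, 2) → a:[0, 4, 5], b:[1], c:[2, 3]  free=[FFFFFF....]
after unlink(b) → a:[0, 4, 5], c:[2, 3]  free=[F.FFFF....]
after append(c, 1) → a:[0, 4, 5], c:[2, 3, 1]  free=[FFFFFF....]
after truncate(a, 2) → a:[0, 4], c:[2, 3, 1]  free=[FFFFF.....]

bitmap = FFFFF.....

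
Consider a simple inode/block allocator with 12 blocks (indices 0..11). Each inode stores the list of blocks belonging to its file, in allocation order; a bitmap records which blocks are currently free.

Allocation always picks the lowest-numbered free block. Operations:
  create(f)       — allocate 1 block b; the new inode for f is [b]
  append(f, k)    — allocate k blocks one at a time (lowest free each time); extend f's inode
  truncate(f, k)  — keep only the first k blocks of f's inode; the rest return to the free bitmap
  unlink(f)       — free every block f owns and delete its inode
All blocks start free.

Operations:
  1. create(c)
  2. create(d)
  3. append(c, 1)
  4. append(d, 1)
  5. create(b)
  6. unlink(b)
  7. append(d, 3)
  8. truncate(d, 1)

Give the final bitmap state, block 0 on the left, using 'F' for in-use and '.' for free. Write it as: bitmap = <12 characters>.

  1. create(c)  ⇒  F...........  {c→[0]}
  2. create(d)  ⇒  FF..........  {c→[0]; d→[1]}
  3. append(c, 1)  ⇒  FFF.........  {c→[0, 2]; d→[1]}
  4. append(d, 1)  ⇒  FFFF........  {c→[0, 2]; d→[1, 3]}
  5. create(b)  ⇒  FFFFF.......  {b→[4]; c→[0, 2]; d→[1, 3]}
  6. unlink(b)  ⇒  FFFF........  {c→[0, 2]; d→[1, 3]}
  7. append(d, 3)  ⇒  FFFFFFF.....  {c→[0, 2]; d→[1, 3, 4, 5, 6]}
  8. truncate(d, 1)  ⇒  FFF.........  {c→[0, 2]; d→[1]}

bitmap = FFF.........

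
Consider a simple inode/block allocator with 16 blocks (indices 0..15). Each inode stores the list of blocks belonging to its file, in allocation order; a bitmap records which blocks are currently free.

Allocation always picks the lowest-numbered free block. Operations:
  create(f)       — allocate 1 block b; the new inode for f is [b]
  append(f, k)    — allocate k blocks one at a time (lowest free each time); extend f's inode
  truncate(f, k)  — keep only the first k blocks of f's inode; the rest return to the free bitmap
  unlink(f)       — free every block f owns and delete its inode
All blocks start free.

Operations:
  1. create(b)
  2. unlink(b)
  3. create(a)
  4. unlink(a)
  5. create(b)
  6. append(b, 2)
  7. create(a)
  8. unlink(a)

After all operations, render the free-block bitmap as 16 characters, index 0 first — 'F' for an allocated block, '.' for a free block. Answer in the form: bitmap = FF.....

bitmap = FFF.............

[1] create(b) — b=0 (map F...............)
[2] unlink(b) —  (map ................)
[3] create(a) — a=0 (map F...............)
[4] unlink(a) —  (map ................)
[5] create(b) — b=0 (map F...............)
[6] append(b, 2) — b=0,1,2 (map FFF.............)
[7] create(a) — a=3 b=0,1,2 (map FFFF............)
[8] unlink(a) — b=0,1,2 (map FFF.............)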